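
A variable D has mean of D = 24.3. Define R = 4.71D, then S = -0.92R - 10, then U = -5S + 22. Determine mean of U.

mean of U = 598.4838

mean of R = 4.71·24.3 = 114.453.
mean of S = (-0.92)·114.453 + (-10) = -115.29676.
mean of U = (-5)·(-115.29676) + 22 = 598.4838.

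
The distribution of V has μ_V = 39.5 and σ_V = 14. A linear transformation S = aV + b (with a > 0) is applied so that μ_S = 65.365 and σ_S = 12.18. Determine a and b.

a = 0.87, b = 31

σ_S = a·σ_V (a > 0), so a = 12.18/14 = 0.87.
μ_S = a·μ_V + b, so b = 65.365 − 0.87·39.5 = 31.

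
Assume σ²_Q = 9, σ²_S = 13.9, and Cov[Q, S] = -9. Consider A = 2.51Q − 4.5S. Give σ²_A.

σ²_A = a²·σ²_Q + b²·σ²_S + 2ab·Cov[Q, S] with a = 2.51, b = -4.5.
= 2.51²·9 + (-4.5)²·13.9 + 2·2.51·(-4.5)·(-9)
= 56.7009 + 281.475 + 203.31 = 541.4859.

σ²_A = 541.4859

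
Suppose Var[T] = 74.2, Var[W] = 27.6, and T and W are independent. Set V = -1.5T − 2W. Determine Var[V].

Var[V] = 277.35

Var[V] = a²·Var[T] + b²·Var[W] + 2ab·covariance of T and W with a = -1.5, b = -2.
Independence gives covariance of T and W = 0.
= (-1.5)²·74.2 + (-2)²·27.6 + 2·(-1.5)·(-2)·0
= 166.95 + 110.4 + 0 = 277.35.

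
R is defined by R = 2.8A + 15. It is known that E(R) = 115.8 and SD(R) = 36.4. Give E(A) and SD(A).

E(A) = 36, SD(A) = 13

From R = 2.8A + 15: E(R) = a·E(A) + b, so E(A) = (E(R) − b)/a = (115.8 − 15)/2.8 = 36.
SD(R) = |a|·SD(A), so SD(A) = 36.4/|2.8| = 13.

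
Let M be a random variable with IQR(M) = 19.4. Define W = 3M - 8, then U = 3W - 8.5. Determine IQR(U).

IQR(U) = 174.6

IQR(W) = |3|·19.4 = 58.2.
IQR(U) = |3|·58.2 = 174.6.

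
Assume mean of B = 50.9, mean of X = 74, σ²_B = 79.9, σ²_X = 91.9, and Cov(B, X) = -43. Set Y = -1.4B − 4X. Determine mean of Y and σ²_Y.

mean of Y = (-1.4)·mean of B + (-4)·mean of X = (-1.4)·50.9 + (-4)·74 = -367.26.
σ²_Y = a²·σ²_B + b²·σ²_X + 2ab·Cov(B, X) with a = -1.4, b = -4.
= (-1.4)²·79.9 + (-4)²·91.9 + 2·(-1.4)·(-4)·(-43)
= 156.604 + 1470.4 + (-481.6) = 1145.404.

mean of Y = -367.26, σ²_Y = 1145.404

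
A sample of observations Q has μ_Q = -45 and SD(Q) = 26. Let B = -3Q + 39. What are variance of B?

B = -3Q + 39 is linear with a = -3, b = 39.
variance of Q = 26² = 676.
variance of B = a²·variance of Q = (-3)²·676 = 6084 (the additive constant 39 does not affect variance).

variance of B = 6084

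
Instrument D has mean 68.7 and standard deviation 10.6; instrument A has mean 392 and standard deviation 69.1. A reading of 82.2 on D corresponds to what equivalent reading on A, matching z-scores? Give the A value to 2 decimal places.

A = 480.00

z = (82.2 − 68.7)/10.6 ≈ 1.2736.
A = 392 + z·69.1 = 392 + (82.2 − 68.7)·69.1/10.6 ≈ 480.00.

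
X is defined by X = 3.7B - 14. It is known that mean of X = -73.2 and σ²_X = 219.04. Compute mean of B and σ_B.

From X = 3.7B - 14: mean of X = a·mean of B + b, so mean of B = (mean of X − b)/a = (-73.2 − (-14))/3.7 = -16.
σ_X = √219.04 = 14.8.
σ_X = |a|·σ_B, so σ_B = 14.8/|3.7| = 4.

mean of B = -16, σ_B = 4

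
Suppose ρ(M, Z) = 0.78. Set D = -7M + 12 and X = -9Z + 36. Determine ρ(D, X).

Linear rescalings preserve correlation up to sign; here the slopes -7 and -9 have the same sign, so ρ(D, X) = ρ(M, Z) = 0.78.

ρ(D, X) = 0.78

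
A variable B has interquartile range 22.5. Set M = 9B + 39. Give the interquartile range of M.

Under M = aB + b, IQR(M) = |a|·IQR(B) = |9|·22.5 = 202.5 (shifts cancel; spread scales by |a|).

IQR(M) = 202.5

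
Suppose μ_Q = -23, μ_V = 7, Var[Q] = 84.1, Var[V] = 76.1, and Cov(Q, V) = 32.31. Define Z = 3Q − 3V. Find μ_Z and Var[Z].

μ_Z = 3·μ_Q + (-3)·μ_V = 3·(-23) + (-3)·7 = -90.
Var[Z] = a²·Var[Q] + b²·Var[V] + 2ab·Cov(Q, V) with a = 3, b = -3.
= 3²·84.1 + (-3)²·76.1 + 2·3·(-3)·32.31
= 756.9 + 684.9 + (-581.58) = 860.22.

μ_Z = -90, Var[Z] = 860.22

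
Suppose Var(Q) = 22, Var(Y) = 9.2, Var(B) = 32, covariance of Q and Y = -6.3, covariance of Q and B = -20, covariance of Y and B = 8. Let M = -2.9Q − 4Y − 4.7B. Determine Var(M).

Var(M) = a²·Var(Q) + b²·Var(Y) + c²·Var(B) + 2ab·covariance of Q and Y + 2ac·covariance of Q and B + 2bc·covariance of Y and B, with a = -2.9, b = -4, c = -4.7.
= 185.02 + 147.2 + 706.88 + (-146.16) + (-545.2) + 300.8
= 648.54.

Var(M) = 648.54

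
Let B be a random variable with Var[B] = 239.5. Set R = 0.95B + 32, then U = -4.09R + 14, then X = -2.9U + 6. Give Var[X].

Var[X] = 30408.52397999875

Var[R] = 0.95²·239.5 = 216.14875.
Var[U] = (-4.09)²·216.14875 = 3615.757904875.
Var[X] = (-2.9)²·3615.757904875 = 30408.52397999875.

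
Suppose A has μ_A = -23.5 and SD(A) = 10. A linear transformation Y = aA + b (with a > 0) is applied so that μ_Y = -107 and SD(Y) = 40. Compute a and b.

a = 4, b = -13

SD(Y) = a·SD(A) (a > 0), so a = 40/10 = 4.
μ_Y = a·μ_A + b, so b = -107 − 4·(-23.5) = -13.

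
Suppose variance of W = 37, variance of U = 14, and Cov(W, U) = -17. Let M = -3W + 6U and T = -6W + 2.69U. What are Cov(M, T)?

By bilinearity, Cov(M, T) = ac·variance of W + bd·variance of U + (ad+bc)·Cov(W, U), with a=-3, b=6, c=-6, d=2.69.
ac·variance of W = (-3)·(-6)·37 = 666
bd·variance of U = 6·2.69·14 = 225.96
(ad+bc)·Cov(W, U) = (-44.07)·(-17) = 749.19
Cov(M, T) = 666 + 225.96 + 749.19 = 1641.15.

Cov(M, T) = 1641.15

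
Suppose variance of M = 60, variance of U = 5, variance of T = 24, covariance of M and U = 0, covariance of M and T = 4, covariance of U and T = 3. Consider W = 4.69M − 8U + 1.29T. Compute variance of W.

variance of W = a²·variance of M + b²·variance of U + c²·variance of T + 2ab·covariance of M and U + 2ac·covariance of M and T + 2bc·covariance of U and T, with a = 4.69, b = -8, c = 1.29.
= 1319.766 + 320 + 39.9384 + 0 + 48.4008 + (-61.92)
= 1666.1852.

variance of W = 1666.1852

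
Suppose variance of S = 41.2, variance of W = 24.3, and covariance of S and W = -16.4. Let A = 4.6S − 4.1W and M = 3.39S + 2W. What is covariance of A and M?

covariance of A and M = 520.2764

By bilinearity, covariance of A and M = ac·variance of S + bd·variance of W + (ad+bc)·covariance of S and W, with a=4.6, b=-4.1, c=3.39, d=2.
ac·variance of S = 4.6·3.39·41.2 = 642.4728
bd·variance of W = (-4.1)·2·24.3 = -199.26
(ad+bc)·covariance of S and W = (-4.699)·(-16.4) = 77.0636
covariance of A and M = 642.4728 + (-199.26) + 77.0636 = 520.2764.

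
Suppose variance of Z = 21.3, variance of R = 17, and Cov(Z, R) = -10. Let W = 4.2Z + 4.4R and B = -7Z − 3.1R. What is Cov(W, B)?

Cov(W, B) = -419.9

By bilinearity, Cov(W, B) = ac·variance of Z + bd·variance of R + (ad+bc)·Cov(Z, R), with a=4.2, b=4.4, c=-7, d=-3.1.
ac·variance of Z = 4.2·(-7)·21.3 = -626.22
bd·variance of R = 4.4·(-3.1)·17 = -231.88
(ad+bc)·Cov(Z, R) = (-43.82)·(-10) = 438.2
Cov(W, B) = -626.22 + (-231.88) + 438.2 = -419.9.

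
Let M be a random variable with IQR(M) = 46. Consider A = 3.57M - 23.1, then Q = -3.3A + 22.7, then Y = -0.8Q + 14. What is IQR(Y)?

IQR(Y) = 433.5408

IQR(A) = |3.57|·46 = 164.22.
IQR(Q) = |-3.3|·164.22 = 541.926.
IQR(Y) = |-0.8|·541.926 = 433.5408.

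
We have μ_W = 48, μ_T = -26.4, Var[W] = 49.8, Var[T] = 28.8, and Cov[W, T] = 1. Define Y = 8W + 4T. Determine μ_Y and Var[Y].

μ_Y = 8·μ_W + 4·μ_T = 8·48 + 4·(-26.4) = 278.4.
Var[Y] = a²·Var[W] + b²·Var[T] + 2ab·Cov[W, T] with a = 8, b = 4.
= 8²·49.8 + 4²·28.8 + 2·8·4·1
= 3187.2 + 460.8 + 64 = 3712.

μ_Y = 278.4, Var[Y] = 3712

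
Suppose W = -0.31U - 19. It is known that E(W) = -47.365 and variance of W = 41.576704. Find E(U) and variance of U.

E(U) = 91.5, variance of U = 432.64

From W = -0.31U - 19: E(W) = a·E(U) + b, so E(U) = (E(W) − b)/a = (-47.365 − (-19))/(-0.31) = 91.5.
variance of W = a²·variance of U, so variance of U = 41.576704/(-0.31)² = 432.64.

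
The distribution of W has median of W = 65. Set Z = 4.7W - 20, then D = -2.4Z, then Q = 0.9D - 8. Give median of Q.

median of Z = 4.7·65 + (-20) = 285.5.
median of D = (-2.4)·285.5 = -685.2.
median of Q = 0.9·(-685.2) + (-8) = -624.68.

median of Q = -624.68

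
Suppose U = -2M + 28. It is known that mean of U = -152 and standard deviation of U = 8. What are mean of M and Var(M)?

From U = -2M + 28: mean of U = a·mean of M + b, so mean of M = (mean of U − b)/a = (-152 − 28)/(-2) = 90.
Var(U) = 8² = 64.
Var(U) = a²·Var(M), so Var(M) = 64/(-2)² = 16.

mean of M = 90, Var(M) = 16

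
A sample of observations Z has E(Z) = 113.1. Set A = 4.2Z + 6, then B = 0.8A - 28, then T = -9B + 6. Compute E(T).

E(A) = 4.2·113.1 + 6 = 481.02.
E(B) = 0.8·481.02 + (-28) = 356.816.
E(T) = (-9)·356.816 + 6 = -3205.344.

E(T) = -3205.344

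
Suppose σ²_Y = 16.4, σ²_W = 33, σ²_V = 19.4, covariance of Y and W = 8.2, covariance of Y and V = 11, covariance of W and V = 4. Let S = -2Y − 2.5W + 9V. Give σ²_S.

σ²_S = a²·σ²_Y + b²·σ²_W + c²·σ²_V + 2ab·covariance of Y and W + 2ac·covariance of Y and V + 2bc·covariance of W and V, with a = -2, b = -2.5, c = 9.
= 65.6 + 206.25 + 1571.4 + 82 + (-396) + (-180)
= 1349.25.

σ²_S = 1349.25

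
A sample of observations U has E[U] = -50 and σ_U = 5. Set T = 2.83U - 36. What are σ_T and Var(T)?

T = 2.83U - 36 is linear with a = 2.83, b = -36.
σ_T = |a|·σ_U = |2.83|·5 = 14.15.
Var(U) = 5² = 25.
Var(T) = a²·Var(U) = 2.83²·25 = 200.2225 (the additive constant -36 does not affect variance).

σ_T = 14.15, Var(T) = 200.2225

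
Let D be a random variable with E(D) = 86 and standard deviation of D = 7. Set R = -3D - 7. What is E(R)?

R = -3D - 7 is linear with a = -3, b = -7.
E(R) = a·E(D) + b = (-3)·86 + (-7) = -265.

E(R) = -265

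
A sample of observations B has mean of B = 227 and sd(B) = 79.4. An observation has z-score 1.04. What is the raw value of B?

B = 309.576

B = mean of B + z·sd(B) = 227 + 1.04·79.4 = 309.576.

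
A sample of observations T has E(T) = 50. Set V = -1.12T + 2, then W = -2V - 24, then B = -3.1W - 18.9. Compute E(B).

E(V) = (-1.12)·50 + 2 = -54.
E(W) = (-2)·(-54) + (-24) = 84.
E(B) = (-3.1)·84 + (-18.9) = -279.3.

E(B) = -279.3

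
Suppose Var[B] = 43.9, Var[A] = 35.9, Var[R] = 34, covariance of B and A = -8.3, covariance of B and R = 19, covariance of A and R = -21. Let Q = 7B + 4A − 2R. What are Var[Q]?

Var[Q] = 2200.7

Var[Q] = a²·Var[B] + b²·Var[A] + c²·Var[R] + 2ab·covariance of B and A + 2ac·covariance of B and R + 2bc·covariance of A and R, with a = 7, b = 4, c = -2.
= 2151.1 + 574.4 + 136 + (-464.8) + (-532) + 336
= 2200.7.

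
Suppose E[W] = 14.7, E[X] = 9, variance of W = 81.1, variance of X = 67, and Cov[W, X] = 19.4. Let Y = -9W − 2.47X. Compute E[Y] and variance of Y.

E[Y] = -154.53, variance of Y = 7840.3843

E[Y] = (-9)·E[W] + (-2.47)·E[X] = (-9)·14.7 + (-2.47)·9 = -154.53.
variance of Y = a²·variance of W + b²·variance of X + 2ab·Cov[W, X] with a = -9, b = -2.47.
= (-9)²·81.1 + (-2.47)²·67 + 2·(-9)·(-2.47)·19.4
= 6569.1 + 408.7603 + 862.524 = 7840.3843.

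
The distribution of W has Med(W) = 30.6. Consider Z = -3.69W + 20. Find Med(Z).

A linear map preserves order up to sign, so Med(Z) = a·Med(W) + b = (-3.69)·30.6 + 20 = -92.914.

Med(Z) = -92.914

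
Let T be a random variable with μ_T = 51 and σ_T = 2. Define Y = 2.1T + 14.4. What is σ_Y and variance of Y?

σ_Y = 4.2, variance of Y = 17.64

Y = 2.1T + 14.4 is linear with a = 2.1, b = 14.4.
σ_Y = |a|·σ_T = |2.1|·2 = 4.2.
variance of T = 2² = 4.
variance of Y = a²·variance of T = 2.1²·4 = 17.64 (the additive constant 14.4 does not affect variance).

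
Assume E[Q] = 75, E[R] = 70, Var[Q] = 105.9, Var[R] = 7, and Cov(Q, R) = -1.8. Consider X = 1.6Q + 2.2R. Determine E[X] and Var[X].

E[X] = 274, Var[X] = 292.312

E[X] = 1.6·E[Q] + 2.2·E[R] = 1.6·75 + 2.2·70 = 274.
Var[X] = a²·Var[Q] + b²·Var[R] + 2ab·Cov(Q, R) with a = 1.6, b = 2.2.
= 1.6²·105.9 + 2.2²·7 + 2·1.6·2.2·(-1.8)
= 271.104 + 33.88 + (-12.672) = 292.312.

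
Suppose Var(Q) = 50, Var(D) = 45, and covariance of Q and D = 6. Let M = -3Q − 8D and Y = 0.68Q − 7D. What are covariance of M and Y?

covariance of M and Y = 2511.36

By bilinearity, covariance of M and Y = ac·Var(Q) + bd·Var(D) + (ad+bc)·covariance of Q and D, with a=-3, b=-8, c=0.68, d=-7.
ac·Var(Q) = (-3)·0.68·50 = -102
bd·Var(D) = (-8)·(-7)·45 = 2520
(ad+bc)·covariance of Q and D = (15.56)·6 = 93.36
covariance of M and Y = -102 + 2520 + 93.36 = 2511.36.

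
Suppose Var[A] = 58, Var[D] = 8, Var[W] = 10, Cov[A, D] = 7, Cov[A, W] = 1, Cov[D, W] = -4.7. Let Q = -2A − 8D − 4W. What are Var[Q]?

Var[Q] = a²·Var[A] + b²·Var[D] + c²·Var[W] + 2ab·Cov[A, D] + 2ac·Cov[A, W] + 2bc·Cov[D, W], with a = -2, b = -8, c = -4.
= 232 + 512 + 160 + 224 + 16 + (-300.8)
= 843.2.

Var[Q] = 843.2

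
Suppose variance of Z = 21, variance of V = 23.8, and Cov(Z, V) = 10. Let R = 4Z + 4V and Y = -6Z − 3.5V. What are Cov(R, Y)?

By bilinearity, Cov(R, Y) = ac·variance of Z + bd·variance of V + (ad+bc)·Cov(Z, V), with a=4, b=4, c=-6, d=-3.5.
ac·variance of Z = 4·(-6)·21 = -504
bd·variance of V = 4·(-3.5)·23.8 = -333.2
(ad+bc)·Cov(Z, V) = (-38)·10 = -380
Cov(R, Y) = -504 + (-333.2) + (-380) = -1217.2.

Cov(R, Y) = -1217.2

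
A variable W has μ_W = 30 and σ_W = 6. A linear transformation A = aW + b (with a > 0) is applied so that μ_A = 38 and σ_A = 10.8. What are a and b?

σ_A = a·σ_W (a > 0), so a = 10.8/6 = 1.8.
μ_A = a·μ_W + b, so b = 38 − 1.8·30 = -16.

a = 1.8, b = -16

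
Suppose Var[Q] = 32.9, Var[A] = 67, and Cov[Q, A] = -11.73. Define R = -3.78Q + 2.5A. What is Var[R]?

Var[R] = 1110.53536

Var[R] = a²·Var[Q] + b²·Var[A] + 2ab·Cov[Q, A] with a = -3.78, b = 2.5.
= (-3.78)²·32.9 + 2.5²·67 + 2·(-3.78)·2.5·(-11.73)
= 470.08836 + 418.75 + 221.697 = 1110.53536.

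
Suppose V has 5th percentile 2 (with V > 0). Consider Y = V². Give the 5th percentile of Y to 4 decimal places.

V² is increasing, so P_{5}(Y) = g(P_{5}(V)) = 4.

5th percentile of Y = 4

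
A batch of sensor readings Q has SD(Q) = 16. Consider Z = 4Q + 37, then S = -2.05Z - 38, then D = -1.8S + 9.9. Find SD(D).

SD(D) = 236.16

SD(Z) = |4|·16 = 64.
SD(S) = |-2.05|·64 = 131.2.
SD(D) = |-1.8|·131.2 = 236.16.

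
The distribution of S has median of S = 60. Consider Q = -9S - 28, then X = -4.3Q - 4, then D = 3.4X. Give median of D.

median of D = 8290.56

median of Q = (-9)·60 + (-28) = -568.
median of X = (-4.3)·(-568) + (-4) = 2438.4.
median of D = 3.4·2438.4 = 8290.56.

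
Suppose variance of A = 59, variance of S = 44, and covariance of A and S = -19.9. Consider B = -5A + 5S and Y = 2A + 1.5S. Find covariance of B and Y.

covariance of B and Y = -309.75

By bilinearity, covariance of B and Y = ac·variance of A + bd·variance of S + (ad+bc)·covariance of A and S, with a=-5, b=5, c=2, d=1.5.
ac·variance of A = (-5)·2·59 = -590
bd·variance of S = 5·1.5·44 = 330
(ad+bc)·covariance of A and S = (2.5)·(-19.9) = -49.75
covariance of B and Y = -590 + 330 + (-49.75) = -309.75.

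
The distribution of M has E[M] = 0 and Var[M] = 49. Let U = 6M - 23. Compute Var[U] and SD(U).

U = 6M - 23 is linear with a = 6, b = -23.
Var[U] = a²·Var[M] = 6²·49 = 1764 (the additive constant -23 does not affect variance).
SD(M) = √49 = 7.
SD(U) = |a|·SD(M) = |6|·7 = 42.

Var[U] = 1764, SD(U) = 42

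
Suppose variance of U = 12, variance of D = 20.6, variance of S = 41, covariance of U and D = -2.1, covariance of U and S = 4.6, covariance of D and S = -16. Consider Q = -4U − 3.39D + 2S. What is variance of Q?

variance of Q = 679.14526

variance of Q = a²·variance of U + b²·variance of D + c²·variance of S + 2ab·covariance of U and D + 2ac·covariance of U and S + 2bc·covariance of D and S, with a = -4, b = -3.39, c = 2.
= 192 + 236.73726 + 164 + (-56.952) + (-73.6) + 216.96
= 679.14526.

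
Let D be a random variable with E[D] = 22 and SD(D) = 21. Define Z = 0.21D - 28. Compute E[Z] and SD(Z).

Z = 0.21D - 28 is linear with a = 0.21, b = -28.
E[Z] = a·E[D] + b = 0.21·22 + (-28) = -23.38.
SD(Z) = |a|·SD(D) = |0.21|·21 = 4.41.

E[Z] = -23.38, SD(Z) = 4.41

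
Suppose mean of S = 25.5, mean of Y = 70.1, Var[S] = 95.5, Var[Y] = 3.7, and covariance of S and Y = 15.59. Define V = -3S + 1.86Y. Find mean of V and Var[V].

mean of V = (-3)·mean of S + 1.86·mean of Y = (-3)·25.5 + 1.86·70.1 = 53.886.
Var[V] = a²·Var[S] + b²·Var[Y] + 2ab·covariance of S and Y with a = -3, b = 1.86.
= (-3)²·95.5 + 1.86²·3.7 + 2·(-3)·1.86·15.59
= 859.5 + 12.80052 + (-173.9844) = 698.31612.

mean of V = 53.886, Var[V] = 698.31612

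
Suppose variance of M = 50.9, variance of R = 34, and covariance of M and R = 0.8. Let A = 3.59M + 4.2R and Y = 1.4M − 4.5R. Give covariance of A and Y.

By bilinearity, covariance of A and Y = ac·variance of M + bd·variance of R + (ad+bc)·covariance of M and R, with a=3.59, b=4.2, c=1.4, d=-4.5.
ac·variance of M = 3.59·1.4·50.9 = 255.8234
bd·variance of R = 4.2·(-4.5)·34 = -642.6
(ad+bc)·covariance of M and R = (-10.275)·0.8 = -8.22
covariance of A and Y = 255.8234 + (-642.6) + (-8.22) = -394.9966.

covariance of A and Y = -394.9966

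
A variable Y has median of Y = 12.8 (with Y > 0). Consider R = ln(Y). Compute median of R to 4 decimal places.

median of R = 2.5494

ln(Y) is monotone on this domain, so median of R = ln(12.8) ≈ 2.5494.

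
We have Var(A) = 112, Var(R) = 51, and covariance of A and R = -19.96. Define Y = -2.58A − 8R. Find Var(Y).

Var(Y) = a²·Var(A) + b²·Var(R) + 2ab·covariance of A and R with a = -2.58, b = -8.
= (-2.58)²·112 + (-8)²·51 + 2·(-2.58)·(-8)·(-19.96)
= 745.5168 + 3264 + (-823.9488) = 3185.568.

Var(Y) = 3185.568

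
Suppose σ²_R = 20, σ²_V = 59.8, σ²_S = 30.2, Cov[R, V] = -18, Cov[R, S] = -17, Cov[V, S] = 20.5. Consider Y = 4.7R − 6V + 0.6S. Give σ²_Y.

σ²_Y = a²·σ²_R + b²·σ²_V + c²·σ²_S + 2ab·Cov[R, V] + 2ac·Cov[R, S] + 2bc·Cov[V, S], with a = 4.7, b = -6, c = 0.6.
= 441.8 + 2152.8 + 10.872 + 1015.2 + (-95.88) + (-147.6)
= 3377.192.

σ²_Y = 3377.192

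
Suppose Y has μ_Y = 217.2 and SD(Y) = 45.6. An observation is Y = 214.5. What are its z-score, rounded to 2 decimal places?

z = (Y − μ_Y) / SD(Y) = (214.5 − 217.2) / 45.6 ≈ -0.06.

z = -0.06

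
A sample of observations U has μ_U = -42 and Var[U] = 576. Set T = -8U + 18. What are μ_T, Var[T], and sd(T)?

μ_T = 354, Var[T] = 36864, sd(T) = 192

T = -8U + 18 is linear with a = -8, b = 18.
μ_T = a·μ_U + b = (-8)·(-42) + 18 = 354.
Var[T] = a²·Var[U] = (-8)²·576 = 36864 (the additive constant 18 does not affect variance).
sd(U) = √576 = 24.
sd(T) = |a|·sd(U) = |-8|·24 = 192.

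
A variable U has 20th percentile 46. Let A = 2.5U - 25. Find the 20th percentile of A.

20th percentile of A = 90

Since a = 2.5 > 0 the transformation is increasing, so the 20th percentile of A = a·(P_{20} of U) + b = 2.5·46 + (-25) = 90.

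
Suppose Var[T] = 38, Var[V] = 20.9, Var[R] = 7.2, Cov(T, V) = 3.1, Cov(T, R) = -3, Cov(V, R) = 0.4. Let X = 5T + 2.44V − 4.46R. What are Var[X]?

Var[X] = a²·Var[T] + b²·Var[V] + c²·Var[R] + 2ab·Cov(T, V) + 2ac·Cov(T, R) + 2bc·Cov(V, R), with a = 5, b = 2.44, c = -4.46.
= 950 + 124.43024 + 143.21952 + 75.64 + 133.8 + (-8.70592)
= 1418.38384.

Var[X] = 1418.38384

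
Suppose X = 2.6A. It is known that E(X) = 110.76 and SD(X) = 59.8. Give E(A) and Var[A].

From X = 2.6A: E(X) = a·E(A) + b, so E(A) = (E(X) − b)/a = (110.76 − 0)/2.6 = 42.6.
Var[X] = 59.8² = 3576.04.
Var[X] = a²·Var[A], so Var[A] = 3576.04/2.6² = 529.

E(A) = 42.6, Var[A] = 529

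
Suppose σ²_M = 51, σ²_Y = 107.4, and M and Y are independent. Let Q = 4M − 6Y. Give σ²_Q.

σ²_Q = a²·σ²_M + b²·σ²_Y + 2ab·covariance of M and Y with a = 4, b = -6.
Independence gives covariance of M and Y = 0.
= 4²·51 + (-6)²·107.4 + 2·4·(-6)·0
= 816 + 3866.4 + 0 = 4682.4.

σ²_Q = 4682.4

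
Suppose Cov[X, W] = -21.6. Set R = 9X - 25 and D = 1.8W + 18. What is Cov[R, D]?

Cov[R, D] = -349.92

Cov[R, D] = a·c·Cov[X, W] = 9·1.8·(-21.6) = -349.92. Additive constants drop out.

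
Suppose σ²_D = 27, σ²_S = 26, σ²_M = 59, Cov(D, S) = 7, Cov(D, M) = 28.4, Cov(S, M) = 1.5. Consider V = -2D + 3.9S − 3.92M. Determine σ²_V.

σ²_V = 1700.3256

σ²_V = a²·σ²_D + b²·σ²_S + c²·σ²_M + 2ab·Cov(D, S) + 2ac·Cov(D, M) + 2bc·Cov(S, M), with a = -2, b = 3.9, c = -3.92.
= 108 + 395.46 + 906.6176 + (-109.2) + 445.312 + (-45.864)
= 1700.3256.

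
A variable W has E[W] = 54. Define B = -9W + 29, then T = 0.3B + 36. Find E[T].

E[B] = (-9)·54 + 29 = -457.
E[T] = 0.3·(-457) + 36 = -101.1.

E[T] = -101.1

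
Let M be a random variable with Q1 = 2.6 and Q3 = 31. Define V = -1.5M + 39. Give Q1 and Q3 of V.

Q1(V) = -7.5, Q3(V) = 35.1

a = -1.5 < 0 reverses order: Q1(V) comes from Q3(M), Q3(V) from Q1(M).
Q1(V) = (-1.5)·31 + 39 = -7.5; Q3(V) = (-1.5)·2.6 + 39 = 35.1.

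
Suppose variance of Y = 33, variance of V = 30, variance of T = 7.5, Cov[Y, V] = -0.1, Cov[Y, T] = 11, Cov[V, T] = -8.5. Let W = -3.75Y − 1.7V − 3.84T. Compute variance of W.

variance of W = 865.9035

variance of W = a²·variance of Y + b²·variance of V + c²·variance of T + 2ab·Cov[Y, V] + 2ac·Cov[Y, T] + 2bc·Cov[V, T], with a = -3.75, b = -1.7, c = -3.84.
= 464.0625 + 86.7 + 110.592 + (-1.275) + 316.8 + (-110.976)
= 865.9035.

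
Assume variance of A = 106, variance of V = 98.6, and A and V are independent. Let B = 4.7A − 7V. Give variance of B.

variance of B = a²·variance of A + b²·variance of V + 2ab·covariance of A and V with a = 4.7, b = -7.
Independence gives covariance of A and V = 0.
= 4.7²·106 + (-7)²·98.6 + 2·4.7·(-7)·0
= 2341.54 + 4831.4 + 0 = 7172.94.

variance of B = 7172.94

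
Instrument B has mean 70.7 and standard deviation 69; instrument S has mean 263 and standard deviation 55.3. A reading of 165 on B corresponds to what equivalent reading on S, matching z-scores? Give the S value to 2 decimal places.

S = 338.58

z = (165 − 70.7)/69 ≈ 1.3667.
S = 263 + z·55.3 = 263 + (165 − 70.7)·55.3/69 ≈ 338.58.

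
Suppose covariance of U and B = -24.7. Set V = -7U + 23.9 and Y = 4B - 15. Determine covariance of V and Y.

covariance of V and Y = 691.6

covariance of V and Y = a·c·covariance of U and B = (-7)·4·(-24.7) = 691.6. Additive constants drop out.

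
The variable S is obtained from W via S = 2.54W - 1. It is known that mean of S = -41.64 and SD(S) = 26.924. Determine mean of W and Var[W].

From S = 2.54W - 1: mean of S = a·mean of W + b, so mean of W = (mean of S − b)/a = (-41.64 − (-1))/2.54 = -16.
Var[S] = 26.924² = 724.901776.
Var[S] = a²·Var[W], so Var[W] = 724.901776/2.54² = 112.36.

mean of W = -16, Var[W] = 112.36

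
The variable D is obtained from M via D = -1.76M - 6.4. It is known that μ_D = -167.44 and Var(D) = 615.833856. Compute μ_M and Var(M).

μ_M = 91.5, Var(M) = 198.81

From D = -1.76M - 6.4: μ_D = a·μ_M + b, so μ_M = (μ_D − b)/a = (-167.44 − (-6.4))/(-1.76) = 91.5.
Var(D) = a²·Var(M), so Var(M) = 615.833856/(-1.76)² = 198.81.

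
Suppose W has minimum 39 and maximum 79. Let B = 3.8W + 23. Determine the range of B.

Range(B) = 152

Range of W = 79 − 39 = 40.
Range(B) = |a|·Range(W) = |3.8|·40 = 152.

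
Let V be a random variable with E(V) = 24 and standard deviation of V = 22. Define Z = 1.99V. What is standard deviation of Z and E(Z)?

Z = 1.99V is linear with a = 1.99, b = 0.
standard deviation of Z = |a|·standard deviation of V = |1.99|·22 = 43.78.
E(Z) = a·E(V) + b = 1.99·24 = 47.76.

standard deviation of Z = 43.78, E(Z) = 47.76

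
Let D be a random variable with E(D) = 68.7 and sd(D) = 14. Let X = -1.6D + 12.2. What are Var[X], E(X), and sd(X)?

X = -1.6D + 12.2 is linear with a = -1.6, b = 12.2.
Var[D] = 14² = 196.
Var[X] = a²·Var[D] = (-1.6)²·196 = 501.76 (the additive constant 12.2 does not affect variance).
E(X) = a·E(D) + b = (-1.6)·68.7 + 12.2 = -97.72.
sd(X) = |a|·sd(D) = |-1.6|·14 = 22.4.

Var[X] = 501.76, E(X) = -97.72, sd(X) = 22.4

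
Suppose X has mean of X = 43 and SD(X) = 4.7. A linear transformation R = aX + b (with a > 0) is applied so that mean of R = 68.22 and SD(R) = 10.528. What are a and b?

a = 2.24, b = -28.1

SD(R) = a·SD(X) (a > 0), so a = 10.528/4.7 = 2.24.
mean of R = a·mean of X + b, so b = 68.22 − 2.24·43 = -28.1.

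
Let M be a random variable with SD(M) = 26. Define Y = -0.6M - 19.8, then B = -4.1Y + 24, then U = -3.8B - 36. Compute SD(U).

SD(Y) = |-0.6|·26 = 15.6.
SD(B) = |-4.1|·15.6 = 63.96.
SD(U) = |-3.8|·63.96 = 243.048.

SD(U) = 243.048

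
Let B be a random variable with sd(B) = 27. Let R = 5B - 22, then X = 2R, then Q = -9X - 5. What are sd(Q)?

sd(R) = |5|·27 = 135.
sd(X) = |2|·135 = 270.
sd(Q) = |-9|·270 = 2430.

sd(Q) = 2430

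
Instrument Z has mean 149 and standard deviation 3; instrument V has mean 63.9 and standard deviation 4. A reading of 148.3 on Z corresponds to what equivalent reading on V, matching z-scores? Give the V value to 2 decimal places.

z = (148.3 − 149)/3 ≈ -0.2333.
V = 63.9 + z·4 = 63.9 + (148.3 − 149)·4/3 ≈ 62.97.

V = 62.97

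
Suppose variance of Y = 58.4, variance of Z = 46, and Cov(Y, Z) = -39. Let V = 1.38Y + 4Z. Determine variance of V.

variance of V = 416.65696

variance of V = a²·variance of Y + b²·variance of Z + 2ab·Cov(Y, Z) with a = 1.38, b = 4.
= 1.38²·58.4 + 4²·46 + 2·1.38·4·(-39)
= 111.21696 + 736 + (-430.56) = 416.65696.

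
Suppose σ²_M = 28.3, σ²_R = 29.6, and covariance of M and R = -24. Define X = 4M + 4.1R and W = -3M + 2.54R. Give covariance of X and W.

By bilinearity, covariance of X and W = ac·σ²_M + bd·σ²_R + (ad+bc)·covariance of M and R, with a=4, b=4.1, c=-3, d=2.54.
ac·σ²_M = 4·(-3)·28.3 = -339.6
bd·σ²_R = 4.1·2.54·29.6 = 308.2544
(ad+bc)·covariance of M and R = (-2.14)·(-24) = 51.36
covariance of X and W = -339.6 + 308.2544 + 51.36 = 20.0144.

covariance of X and W = 20.0144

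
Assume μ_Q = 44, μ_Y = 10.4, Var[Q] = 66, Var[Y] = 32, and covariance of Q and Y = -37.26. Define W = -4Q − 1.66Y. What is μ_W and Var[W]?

μ_W = (-4)·μ_Q + (-1.66)·μ_Y = (-4)·44 + (-1.66)·10.4 = -193.264.
Var[W] = a²·Var[Q] + b²·Var[Y] + 2ab·covariance of Q and Y with a = -4, b = -1.66.
= (-4)²·66 + (-1.66)²·32 + 2·(-4)·(-1.66)·(-37.26)
= 1056 + 88.1792 + (-494.8128) = 649.3664.

μ_W = -193.264, Var[W] = 649.3664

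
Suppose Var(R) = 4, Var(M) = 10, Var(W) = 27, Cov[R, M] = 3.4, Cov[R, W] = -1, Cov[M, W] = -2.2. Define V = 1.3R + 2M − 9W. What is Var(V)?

Var(V) = a²·Var(R) + b²·Var(M) + c²·Var(W) + 2ab·Cov[R, M] + 2ac·Cov[R, W] + 2bc·Cov[M, W], with a = 1.3, b = 2, c = -9.
= 6.76 + 40 + 2187 + 17.68 + 23.4 + 79.2
= 2354.04.

Var(V) = 2354.04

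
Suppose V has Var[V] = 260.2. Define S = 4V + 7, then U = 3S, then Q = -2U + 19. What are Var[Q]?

Var[Q] = 149875.2

Var[S] = 4²·260.2 = 4163.2.
Var[U] = 3²·4163.2 = 37468.8.
Var[Q] = (-2)²·37468.8 = 149875.2.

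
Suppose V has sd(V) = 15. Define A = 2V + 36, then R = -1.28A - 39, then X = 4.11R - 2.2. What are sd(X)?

sd(X) = 157.824

sd(A) = |2|·15 = 30.
sd(R) = |-1.28|·30 = 38.4.
sd(X) = |4.11|·38.4 = 157.824.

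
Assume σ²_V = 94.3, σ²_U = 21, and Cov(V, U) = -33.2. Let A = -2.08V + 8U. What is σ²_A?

σ²_A = a²·σ²_V + b²·σ²_U + 2ab·Cov(V, U) with a = -2.08, b = 8.
= (-2.08)²·94.3 + 8²·21 + 2·(-2.08)·8·(-33.2)
= 407.97952 + 1344 + 1104.896 = 2856.87552.

σ²_A = 2856.87552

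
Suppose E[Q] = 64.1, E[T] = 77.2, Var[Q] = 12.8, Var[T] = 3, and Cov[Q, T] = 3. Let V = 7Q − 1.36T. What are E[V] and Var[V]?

E[V] = 343.708, Var[V] = 575.6288

E[V] = 7·E[Q] + (-1.36)·E[T] = 7·64.1 + (-1.36)·77.2 = 343.708.
Var[V] = a²·Var[Q] + b²·Var[T] + 2ab·Cov[Q, T] with a = 7, b = -1.36.
= 7²·12.8 + (-1.36)²·3 + 2·7·(-1.36)·3
= 627.2 + 5.5488 + (-57.12) = 575.6288.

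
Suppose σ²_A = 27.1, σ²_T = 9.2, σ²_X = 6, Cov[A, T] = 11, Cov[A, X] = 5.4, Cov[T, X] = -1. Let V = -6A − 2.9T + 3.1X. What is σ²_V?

σ²_V = a²·σ²_A + b²·σ²_T + c²·σ²_X + 2ab·Cov[A, T] + 2ac·Cov[A, X] + 2bc·Cov[T, X], with a = -6, b = -2.9, c = 3.1.
= 975.6 + 77.372 + 57.66 + 382.8 + (-200.88) + 17.98
= 1310.532.

σ²_V = 1310.532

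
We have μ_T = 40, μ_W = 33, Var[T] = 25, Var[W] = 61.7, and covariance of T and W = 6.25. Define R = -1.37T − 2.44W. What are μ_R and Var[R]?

μ_R = (-1.37)·μ_T + (-2.44)·μ_W = (-1.37)·40 + (-2.44)·33 = -135.32.
Var[R] = a²·Var[T] + b²·Var[W] + 2ab·covariance of T and W with a = -1.37, b = -2.44.
= (-1.37)²·25 + (-2.44)²·61.7 + 2·(-1.37)·(-2.44)·6.25
= 46.9225 + 367.33712 + 41.785 = 456.04462.

μ_R = -135.32, Var[R] = 456.04462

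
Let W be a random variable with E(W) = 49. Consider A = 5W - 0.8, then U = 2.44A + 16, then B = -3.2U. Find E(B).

E(B) = -1957.9136

E(A) = 5·49 + (-0.8) = 244.2.
E(U) = 2.44·244.2 + 16 = 611.848.
E(B) = (-3.2)·611.848 = -1957.9136.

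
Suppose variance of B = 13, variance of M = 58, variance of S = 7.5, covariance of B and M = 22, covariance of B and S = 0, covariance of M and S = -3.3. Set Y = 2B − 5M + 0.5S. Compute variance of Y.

variance of Y = a²·variance of B + b²·variance of M + c²·variance of S + 2ab·covariance of B and M + 2ac·covariance of B and S + 2bc·covariance of M and S, with a = 2, b = -5, c = 0.5.
= 52 + 1450 + 1.875 + (-440) + 0 + 16.5
= 1080.375.

variance of Y = 1080.375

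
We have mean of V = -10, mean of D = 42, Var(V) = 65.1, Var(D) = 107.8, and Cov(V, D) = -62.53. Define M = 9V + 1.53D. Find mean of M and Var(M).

mean of M = 9·mean of V + 1.53·mean of D = 9·(-10) + 1.53·42 = -25.74.
Var(M) = a²·Var(V) + b²·Var(D) + 2ab·Cov(V, D) with a = 9, b = 1.53.
= 9²·65.1 + 1.53²·107.8 + 2·9·1.53·(-62.53)
= 5273.1 + 252.34902 + (-1722.0762) = 3803.37282.

mean of M = -25.74, Var(M) = 3803.37282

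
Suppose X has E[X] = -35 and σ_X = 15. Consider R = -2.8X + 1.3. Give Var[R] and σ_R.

R = -2.8X + 1.3 is linear with a = -2.8, b = 1.3.
Var[X] = 15² = 225.
Var[R] = a²·Var[X] = (-2.8)²·225 = 1764 (the additive constant 1.3 does not affect variance).
σ_R = |a|·σ_X = |-2.8|·15 = 42.

Var[R] = 1764, σ_R = 42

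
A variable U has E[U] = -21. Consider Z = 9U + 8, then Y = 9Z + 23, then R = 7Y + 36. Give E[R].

E[R] = -11206

E[Z] = 9·(-21) + 8 = -181.
E[Y] = 9·(-181) + 23 = -1606.
E[R] = 7·(-1606) + 36 = -11206.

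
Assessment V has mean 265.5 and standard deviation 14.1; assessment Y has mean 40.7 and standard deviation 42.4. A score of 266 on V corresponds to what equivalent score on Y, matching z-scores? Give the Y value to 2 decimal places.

Y = 42.20

z = (266 − 265.5)/14.1 ≈ 0.0355.
Y = 40.7 + z·42.4 = 40.7 + (266 − 265.5)·42.4/14.1 ≈ 42.20.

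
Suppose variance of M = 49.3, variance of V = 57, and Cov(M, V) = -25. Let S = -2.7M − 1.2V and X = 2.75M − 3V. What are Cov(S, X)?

Cov(S, X) = -280.8525

By bilinearity, Cov(S, X) = ac·variance of M + bd·variance of V + (ad+bc)·Cov(M, V), with a=-2.7, b=-1.2, c=2.75, d=-3.
ac·variance of M = (-2.7)·2.75·49.3 = -366.0525
bd·variance of V = (-1.2)·(-3)·57 = 205.2
(ad+bc)·Cov(M, V) = (4.8)·(-25) = -120
Cov(S, X) = -366.0525 + 205.2 + (-120) = -280.8525.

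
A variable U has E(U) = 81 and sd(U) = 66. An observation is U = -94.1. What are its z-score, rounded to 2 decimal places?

z = (U − E(U)) / sd(U) = (-94.1 − 81) / 66 ≈ -2.65.

z = -2.65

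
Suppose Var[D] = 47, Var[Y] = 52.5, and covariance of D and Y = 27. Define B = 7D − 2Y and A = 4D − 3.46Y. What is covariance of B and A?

By bilinearity, covariance of B and A = ac·Var[D] + bd·Var[Y] + (ad+bc)·covariance of D and Y, with a=7, b=-2, c=4, d=-3.46.
ac·Var[D] = 7·4·47 = 1316
bd·Var[Y] = (-2)·(-3.46)·52.5 = 363.3
(ad+bc)·covariance of D and Y = (-32.22)·27 = -869.94
covariance of B and A = 1316 + 363.3 + (-869.94) = 809.36.

covariance of B and A = 809.36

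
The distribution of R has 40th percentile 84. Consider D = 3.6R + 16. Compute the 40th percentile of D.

Since a = 3.6 > 0 the transformation is increasing, so the 40th percentile of D = a·(P_{40} of R) + b = 3.6·84 + 16 = 318.4.

40th percentile of D = 318.4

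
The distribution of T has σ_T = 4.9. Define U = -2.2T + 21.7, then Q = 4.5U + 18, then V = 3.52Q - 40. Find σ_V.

σ_V = 170.7552

σ_U = |-2.2|·4.9 = 10.78.
σ_Q = |4.5|·10.78 = 48.51.
σ_V = |3.52|·48.51 = 170.7552.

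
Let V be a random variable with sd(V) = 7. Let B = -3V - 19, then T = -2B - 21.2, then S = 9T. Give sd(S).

sd(S) = 378

sd(B) = |-3|·7 = 21.
sd(T) = |-2|·21 = 42.
sd(S) = |9|·42 = 378.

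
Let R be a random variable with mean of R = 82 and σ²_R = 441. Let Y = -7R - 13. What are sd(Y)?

Y = -7R - 13 is linear with a = -7, b = -13.
sd(R) = √441 = 21.
sd(Y) = |a|·sd(R) = |-7|·21 = 147.

sd(Y) = 147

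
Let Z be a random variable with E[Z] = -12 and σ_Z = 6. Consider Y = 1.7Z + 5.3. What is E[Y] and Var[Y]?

E[Y] = -15.1, Var[Y] = 104.04

Y = 1.7Z + 5.3 is linear with a = 1.7, b = 5.3.
E[Y] = a·E[Z] + b = 1.7·(-12) + 5.3 = -15.1.
Var[Z] = 6² = 36.
Var[Y] = a²·Var[Z] = 1.7²·36 = 104.04 (the additive constant 5.3 does not affect variance).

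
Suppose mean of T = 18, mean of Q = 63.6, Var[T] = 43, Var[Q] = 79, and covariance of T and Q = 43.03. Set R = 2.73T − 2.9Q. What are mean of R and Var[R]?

mean of R = 2.73·mean of T + (-2.9)·mean of Q = 2.73·18 + (-2.9)·63.6 = -135.3.
Var[R] = a²·Var[T] + b²·Var[Q] + 2ab·covariance of T and Q with a = 2.73, b = -2.9.
= 2.73²·43 + (-2.9)²·79 + 2·2.73·(-2.9)·43.03
= 320.4747 + 664.39 + (-681.33702) = 303.52768.

mean of R = -135.3, Var[R] = 303.52768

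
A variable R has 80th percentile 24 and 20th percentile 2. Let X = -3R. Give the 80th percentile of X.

Since a = -3 < 0 the transformation is decreasing, reversing order: the 80th percentile of X corresponds to the 20th percentile of R.
So P_{80}(X) = a·P_{20}(R) + b = (-3)·2 = -6.

80th percentile of X = -6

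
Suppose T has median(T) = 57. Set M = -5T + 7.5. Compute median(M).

A linear map preserves order up to sign, so median(M) = a·median(T) + b = (-5)·57 + 7.5 = -277.5.

median(M) = -277.5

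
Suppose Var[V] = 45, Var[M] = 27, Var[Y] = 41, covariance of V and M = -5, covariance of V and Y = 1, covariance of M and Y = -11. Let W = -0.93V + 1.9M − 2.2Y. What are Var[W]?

Var[W] = 448.5525

Var[W] = a²·Var[V] + b²·Var[M] + c²·Var[Y] + 2ab·covariance of V and M + 2ac·covariance of V and Y + 2bc·covariance of M and Y, with a = -0.93, b = 1.9, c = -2.2.
= 38.9205 + 97.47 + 198.44 + 17.67 + 4.092 + 91.96
= 448.5525.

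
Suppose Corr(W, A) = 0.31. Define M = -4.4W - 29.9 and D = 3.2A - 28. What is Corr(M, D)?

Linear rescalings preserve |correlation|; the slopes -4.4 and 3.2 have opposite signs, so the correlation flips sign: Corr(M, D) = −Corr(W, A) = -0.31.

Corr(M, D) = -0.31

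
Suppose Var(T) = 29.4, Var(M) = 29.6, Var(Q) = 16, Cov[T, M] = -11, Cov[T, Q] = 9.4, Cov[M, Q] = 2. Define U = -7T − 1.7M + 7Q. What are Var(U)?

Var(U) = 1079.544

Var(U) = a²·Var(T) + b²·Var(M) + c²·Var(Q) + 2ab·Cov[T, M] + 2ac·Cov[T, Q] + 2bc·Cov[M, Q], with a = -7, b = -1.7, c = 7.
= 1440.6 + 85.544 + 784 + (-261.8) + (-921.2) + (-47.6)
= 1079.544.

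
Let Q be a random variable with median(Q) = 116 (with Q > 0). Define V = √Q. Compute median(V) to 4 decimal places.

median(V) = 10.7703

√Q is monotone on this domain, so median(V) = √(116) ≈ 10.7703.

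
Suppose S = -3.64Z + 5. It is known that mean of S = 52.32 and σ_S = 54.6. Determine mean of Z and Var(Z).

mean of Z = -13, Var(Z) = 225

From S = -3.64Z + 5: mean of S = a·mean of Z + b, so mean of Z = (mean of S − b)/a = (52.32 − 5)/(-3.64) = -13.
Var(S) = 54.6² = 2981.16.
Var(S) = a²·Var(Z), so Var(Z) = 2981.16/(-3.64)² = 225.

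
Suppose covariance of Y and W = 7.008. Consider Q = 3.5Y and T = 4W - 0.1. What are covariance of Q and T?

covariance of Q and T = 98.112

covariance of Q and T = a·c·covariance of Y and W = 3.5·4·7.008 = 98.112. Additive constants drop out.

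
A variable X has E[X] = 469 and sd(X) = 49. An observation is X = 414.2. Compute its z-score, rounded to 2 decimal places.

z = (X − E[X]) / sd(X) = (414.2 − 469) / 49 ≈ -1.12.

z = -1.12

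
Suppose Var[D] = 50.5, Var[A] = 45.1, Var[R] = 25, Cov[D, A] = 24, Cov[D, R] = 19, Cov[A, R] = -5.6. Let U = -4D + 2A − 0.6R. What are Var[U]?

Var[U] = 718.04

Var[U] = a²·Var[D] + b²·Var[A] + c²·Var[R] + 2ab·Cov[D, A] + 2ac·Cov[D, R] + 2bc·Cov[A, R], with a = -4, b = 2, c = -0.6.
= 808 + 180.4 + 9 + (-384) + 91.2 + 13.44
= 718.04.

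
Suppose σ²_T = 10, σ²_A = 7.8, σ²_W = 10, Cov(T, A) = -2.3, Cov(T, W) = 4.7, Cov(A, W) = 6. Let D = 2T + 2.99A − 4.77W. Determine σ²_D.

σ²_D = a²·σ²_T + b²·σ²_A + c²·σ²_W + 2ab·Cov(T, A) + 2ac·Cov(T, W) + 2bc·Cov(A, W), with a = 2, b = 2.99, c = -4.77.
= 40 + 69.73278 + 227.529 + (-27.508) + (-89.676) + (-171.1476)
= 48.93018.

σ²_D = 48.93018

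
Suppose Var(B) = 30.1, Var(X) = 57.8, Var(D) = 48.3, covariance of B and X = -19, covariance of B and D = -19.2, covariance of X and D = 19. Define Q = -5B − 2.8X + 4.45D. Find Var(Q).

Var(Q) = a²·Var(B) + b²·Var(X) + c²·Var(D) + 2ab·covariance of B and X + 2ac·covariance of B and D + 2bc·covariance of X and D, with a = -5, b = -2.8, c = 4.45.
= 752.5 + 453.152 + 956.46075 + (-532) + 854.4 + (-473.48)
= 2011.03275.

Var(Q) = 2011.03275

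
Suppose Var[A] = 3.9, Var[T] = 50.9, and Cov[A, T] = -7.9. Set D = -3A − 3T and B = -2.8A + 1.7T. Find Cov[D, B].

By bilinearity, Cov[D, B] = ac·Var[A] + bd·Var[T] + (ad+bc)·Cov[A, T], with a=-3, b=-3, c=-2.8, d=1.7.
ac·Var[A] = (-3)·(-2.8)·3.9 = 32.76
bd·Var[T] = (-3)·1.7·50.9 = -259.59
(ad+bc)·Cov[A, T] = (3.3)·(-7.9) = -26.07
Cov[D, B] = 32.76 + (-259.59) + (-26.07) = -252.9.

Cov[D, B] = -252.9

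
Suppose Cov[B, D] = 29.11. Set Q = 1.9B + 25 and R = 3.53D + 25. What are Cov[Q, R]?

Cov[Q, R] = 195.24077

Cov[Q, R] = a·c·Cov[B, D] = 1.9·3.53·29.11 = 195.24077. Additive constants drop out.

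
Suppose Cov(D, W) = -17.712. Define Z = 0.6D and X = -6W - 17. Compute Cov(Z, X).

Cov(Z, X) = 63.7632

Cov(Z, X) = a·c·Cov(D, W) = 0.6·(-6)·(-17.712) = 63.7632. Additive constants drop out.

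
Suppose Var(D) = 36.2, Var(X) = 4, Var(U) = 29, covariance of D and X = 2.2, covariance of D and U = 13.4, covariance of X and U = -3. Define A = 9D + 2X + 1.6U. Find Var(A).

Var(A) = 3468.36

Var(A) = a²·Var(D) + b²·Var(X) + c²·Var(U) + 2ab·covariance of D and X + 2ac·covariance of D and U + 2bc·covariance of X and U, with a = 9, b = 2, c = 1.6.
= 2932.2 + 16 + 74.24 + 79.2 + 385.92 + (-19.2)
= 3468.36.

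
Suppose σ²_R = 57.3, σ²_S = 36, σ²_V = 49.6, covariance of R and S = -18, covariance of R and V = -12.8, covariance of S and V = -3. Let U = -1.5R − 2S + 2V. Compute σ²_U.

σ²_U = a²·σ²_R + b²·σ²_S + c²·σ²_V + 2ab·covariance of R and S + 2ac·covariance of R and V + 2bc·covariance of S and V, with a = -1.5, b = -2, c = 2.
= 128.925 + 144 + 198.4 + (-108) + 76.8 + 24
= 464.125.

σ²_U = 464.125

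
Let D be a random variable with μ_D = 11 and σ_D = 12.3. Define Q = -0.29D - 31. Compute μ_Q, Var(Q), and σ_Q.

μ_Q = -34.19, Var(Q) = 12.723489, σ_Q = 3.567

Q = -0.29D - 31 is linear with a = -0.29, b = -31.
μ_Q = a·μ_D + b = (-0.29)·11 + (-31) = -34.19.
Var(D) = 12.3² = 151.29.
Var(Q) = a²·Var(D) = (-0.29)²·151.29 = 12.723489 (the additive constant -31 does not affect variance).
σ_Q = |a|·σ_D = |-0.29|·12.3 = 3.567.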